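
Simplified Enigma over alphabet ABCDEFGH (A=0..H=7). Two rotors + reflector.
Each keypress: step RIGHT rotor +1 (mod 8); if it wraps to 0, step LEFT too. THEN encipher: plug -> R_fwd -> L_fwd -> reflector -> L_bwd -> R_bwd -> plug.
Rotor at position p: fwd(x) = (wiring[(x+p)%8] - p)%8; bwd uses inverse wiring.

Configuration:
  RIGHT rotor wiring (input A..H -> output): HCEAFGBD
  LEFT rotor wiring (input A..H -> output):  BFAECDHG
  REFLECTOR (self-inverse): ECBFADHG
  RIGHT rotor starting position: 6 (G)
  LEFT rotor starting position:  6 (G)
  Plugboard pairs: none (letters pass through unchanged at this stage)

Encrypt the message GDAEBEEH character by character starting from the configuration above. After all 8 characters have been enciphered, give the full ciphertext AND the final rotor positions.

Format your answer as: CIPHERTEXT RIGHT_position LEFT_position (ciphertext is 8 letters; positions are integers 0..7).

Char 1 ('G'): step: R->7, L=6; G->plug->G->R->H->L->F->refl->D->L'->C->R'->H->plug->H
Char 2 ('D'): step: R->0, L->7 (L advanced); D->plug->D->R->A->L->H->refl->G->L'->C->R'->B->plug->B
Char 3 ('A'): step: R->1, L=7; A->plug->A->R->B->L->C->refl->B->L'->D->R'->B->plug->B
Char 4 ('E'): step: R->2, L=7; E->plug->E->R->H->L->A->refl->E->L'->G->R'->B->plug->B
Char 5 ('B'): step: R->3, L=7; B->plug->B->R->C->L->G->refl->H->L'->A->R'->E->plug->E
Char 6 ('E'): step: R->4, L=7; E->plug->E->R->D->L->B->refl->C->L'->B->R'->A->plug->A
Char 7 ('E'): step: R->5, L=7; E->plug->E->R->F->L->D->refl->F->L'->E->R'->B->plug->B
Char 8 ('H'): step: R->6, L=7; H->plug->H->R->A->L->H->refl->G->L'->C->R'->F->plug->F
Final: ciphertext=HBBBEABF, RIGHT=6, LEFT=7

Answer: HBBBEABF 6 7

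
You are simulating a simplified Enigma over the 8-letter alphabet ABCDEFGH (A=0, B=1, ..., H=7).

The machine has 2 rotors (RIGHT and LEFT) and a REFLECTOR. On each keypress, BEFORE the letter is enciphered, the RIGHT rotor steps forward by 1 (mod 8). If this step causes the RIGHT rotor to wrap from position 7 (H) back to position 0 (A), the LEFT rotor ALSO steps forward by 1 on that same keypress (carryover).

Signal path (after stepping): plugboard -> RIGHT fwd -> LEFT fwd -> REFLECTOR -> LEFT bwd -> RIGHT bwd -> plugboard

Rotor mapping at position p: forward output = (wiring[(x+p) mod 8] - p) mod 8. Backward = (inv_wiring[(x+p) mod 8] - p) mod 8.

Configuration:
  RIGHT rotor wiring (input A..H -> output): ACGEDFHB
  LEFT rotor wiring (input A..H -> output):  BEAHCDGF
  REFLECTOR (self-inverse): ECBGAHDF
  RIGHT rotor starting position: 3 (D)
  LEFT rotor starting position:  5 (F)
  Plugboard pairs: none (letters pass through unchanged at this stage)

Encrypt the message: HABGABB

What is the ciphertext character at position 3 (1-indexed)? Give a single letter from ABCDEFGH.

Char 1 ('H'): step: R->4, L=5; H->plug->H->R->A->L->G->refl->D->L'->F->R'->D->plug->D
Char 2 ('A'): step: R->5, L=5; A->plug->A->R->A->L->G->refl->D->L'->F->R'->E->plug->E
Char 3 ('B'): step: R->6, L=5; B->plug->B->R->D->L->E->refl->A->L'->C->R'->C->plug->C

C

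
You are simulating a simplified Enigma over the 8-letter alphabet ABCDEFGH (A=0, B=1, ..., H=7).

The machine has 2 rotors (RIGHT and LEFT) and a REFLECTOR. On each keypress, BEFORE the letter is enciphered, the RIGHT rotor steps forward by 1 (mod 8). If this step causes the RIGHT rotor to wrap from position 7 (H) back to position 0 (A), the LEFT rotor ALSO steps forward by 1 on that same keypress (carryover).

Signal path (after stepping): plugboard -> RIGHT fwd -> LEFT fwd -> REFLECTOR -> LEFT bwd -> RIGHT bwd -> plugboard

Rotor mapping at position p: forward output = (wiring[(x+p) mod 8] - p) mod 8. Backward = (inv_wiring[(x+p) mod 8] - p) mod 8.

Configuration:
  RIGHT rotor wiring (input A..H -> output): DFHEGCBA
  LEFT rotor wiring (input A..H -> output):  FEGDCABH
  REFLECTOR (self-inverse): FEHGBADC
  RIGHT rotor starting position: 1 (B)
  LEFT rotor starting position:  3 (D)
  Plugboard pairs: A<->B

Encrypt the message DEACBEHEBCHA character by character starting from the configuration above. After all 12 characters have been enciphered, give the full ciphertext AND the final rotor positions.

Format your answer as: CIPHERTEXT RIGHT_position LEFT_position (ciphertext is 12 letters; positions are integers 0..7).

Char 1 ('D'): step: R->2, L=3; D->plug->D->R->A->L->A->refl->F->L'->C->R'->B->plug->A
Char 2 ('E'): step: R->3, L=3; E->plug->E->R->F->L->C->refl->H->L'->B->R'->A->plug->B
Char 3 ('A'): step: R->4, L=3; A->plug->B->R->G->L->B->refl->E->L'->E->R'->D->plug->D
Char 4 ('C'): step: R->5, L=3; C->plug->C->R->D->L->G->refl->D->L'->H->R'->G->plug->G
Char 5 ('B'): step: R->6, L=3; B->plug->A->R->D->L->G->refl->D->L'->H->R'->D->plug->D
Char 6 ('E'): step: R->7, L=3; E->plug->E->R->F->L->C->refl->H->L'->B->R'->A->plug->B
Char 7 ('H'): step: R->0, L->4 (L advanced); H->plug->H->R->A->L->G->refl->D->L'->D->R'->A->plug->B
Char 8 ('E'): step: R->1, L=4; E->plug->E->R->B->L->E->refl->B->L'->E->R'->A->plug->B
Char 9 ('B'): step: R->2, L=4; B->plug->A->R->F->L->A->refl->F->L'->C->R'->B->plug->A
Char 10 ('C'): step: R->3, L=4; C->plug->C->R->H->L->H->refl->C->L'->G->R'->D->plug->D
Char 11 ('H'): step: R->4, L=4; H->plug->H->R->A->L->G->refl->D->L'->D->R'->G->plug->G
Char 12 ('A'): step: R->5, L=4; A->plug->B->R->E->L->B->refl->E->L'->B->R'->H->plug->H
Final: ciphertext=ABDGDBBBADGH, RIGHT=5, LEFT=4

Answer: ABDGDBBBADGH 5 4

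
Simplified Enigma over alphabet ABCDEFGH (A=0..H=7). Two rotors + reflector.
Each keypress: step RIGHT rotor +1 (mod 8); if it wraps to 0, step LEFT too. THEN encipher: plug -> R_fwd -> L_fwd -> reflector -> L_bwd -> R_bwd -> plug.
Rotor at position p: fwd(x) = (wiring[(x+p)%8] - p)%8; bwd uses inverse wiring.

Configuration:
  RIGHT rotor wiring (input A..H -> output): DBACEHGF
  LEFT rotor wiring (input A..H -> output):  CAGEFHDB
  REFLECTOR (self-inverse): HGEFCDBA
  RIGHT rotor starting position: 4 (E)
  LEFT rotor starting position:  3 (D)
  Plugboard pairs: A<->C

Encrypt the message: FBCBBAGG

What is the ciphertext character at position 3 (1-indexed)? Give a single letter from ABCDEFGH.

Char 1 ('F'): step: R->5, L=3; F->plug->F->R->D->L->A->refl->H->L'->F->R'->G->plug->G
Char 2 ('B'): step: R->6, L=3; B->plug->B->R->H->L->D->refl->F->L'->G->R'->G->plug->G
Char 3 ('C'): step: R->7, L=3; C->plug->A->R->G->L->F->refl->D->L'->H->R'->H->plug->H

H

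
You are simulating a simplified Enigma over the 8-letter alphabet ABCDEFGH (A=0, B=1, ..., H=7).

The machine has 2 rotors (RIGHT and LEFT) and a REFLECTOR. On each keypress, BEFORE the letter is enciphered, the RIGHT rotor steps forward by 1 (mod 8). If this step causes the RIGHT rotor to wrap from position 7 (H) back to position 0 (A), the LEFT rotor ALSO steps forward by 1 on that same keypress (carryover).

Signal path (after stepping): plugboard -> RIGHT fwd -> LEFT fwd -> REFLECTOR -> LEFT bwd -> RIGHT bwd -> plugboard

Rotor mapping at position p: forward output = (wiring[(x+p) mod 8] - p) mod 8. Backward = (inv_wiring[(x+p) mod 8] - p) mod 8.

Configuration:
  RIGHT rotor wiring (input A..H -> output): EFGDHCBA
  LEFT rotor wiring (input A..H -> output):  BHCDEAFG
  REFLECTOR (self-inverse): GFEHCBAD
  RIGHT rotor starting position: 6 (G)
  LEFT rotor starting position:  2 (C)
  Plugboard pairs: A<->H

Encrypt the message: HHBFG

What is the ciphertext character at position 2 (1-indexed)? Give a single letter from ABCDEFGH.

Char 1 ('H'): step: R->7, L=2; H->plug->A->R->B->L->B->refl->F->L'->H->R'->D->plug->D
Char 2 ('H'): step: R->0, L->3 (L advanced); H->plug->A->R->E->L->D->refl->H->L'->H->R'->E->plug->E

E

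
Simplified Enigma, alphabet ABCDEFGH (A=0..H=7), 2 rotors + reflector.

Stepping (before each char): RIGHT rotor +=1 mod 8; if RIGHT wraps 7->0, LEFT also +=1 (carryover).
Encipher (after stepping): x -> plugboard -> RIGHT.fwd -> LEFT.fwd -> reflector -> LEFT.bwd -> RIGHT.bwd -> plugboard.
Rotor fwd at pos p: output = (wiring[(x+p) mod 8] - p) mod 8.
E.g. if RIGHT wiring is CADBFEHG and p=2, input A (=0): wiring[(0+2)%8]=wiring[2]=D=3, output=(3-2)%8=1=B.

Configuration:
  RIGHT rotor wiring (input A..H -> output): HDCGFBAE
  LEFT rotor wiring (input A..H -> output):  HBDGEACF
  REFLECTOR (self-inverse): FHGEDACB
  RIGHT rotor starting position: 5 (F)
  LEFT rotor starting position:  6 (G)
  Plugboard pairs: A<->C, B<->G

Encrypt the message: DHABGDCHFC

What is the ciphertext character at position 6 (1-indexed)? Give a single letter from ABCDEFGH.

Char 1 ('D'): step: R->6, L=6; D->plug->D->R->F->L->A->refl->F->L'->E->R'->E->plug->E
Char 2 ('H'): step: R->7, L=6; H->plug->H->R->B->L->H->refl->B->L'->C->R'->G->plug->B
Char 3 ('A'): step: R->0, L->7 (L advanced); A->plug->C->R->C->L->C->refl->G->L'->A->R'->G->plug->B
Char 4 ('B'): step: R->1, L=7; B->plug->G->R->D->L->E->refl->D->L'->H->R'->F->plug->F
Char 5 ('G'): step: R->2, L=7; G->plug->B->R->E->L->H->refl->B->L'->G->R'->E->plug->E
Char 6 ('D'): step: R->3, L=7; D->plug->D->R->F->L->F->refl->A->L'->B->R'->E->plug->E

E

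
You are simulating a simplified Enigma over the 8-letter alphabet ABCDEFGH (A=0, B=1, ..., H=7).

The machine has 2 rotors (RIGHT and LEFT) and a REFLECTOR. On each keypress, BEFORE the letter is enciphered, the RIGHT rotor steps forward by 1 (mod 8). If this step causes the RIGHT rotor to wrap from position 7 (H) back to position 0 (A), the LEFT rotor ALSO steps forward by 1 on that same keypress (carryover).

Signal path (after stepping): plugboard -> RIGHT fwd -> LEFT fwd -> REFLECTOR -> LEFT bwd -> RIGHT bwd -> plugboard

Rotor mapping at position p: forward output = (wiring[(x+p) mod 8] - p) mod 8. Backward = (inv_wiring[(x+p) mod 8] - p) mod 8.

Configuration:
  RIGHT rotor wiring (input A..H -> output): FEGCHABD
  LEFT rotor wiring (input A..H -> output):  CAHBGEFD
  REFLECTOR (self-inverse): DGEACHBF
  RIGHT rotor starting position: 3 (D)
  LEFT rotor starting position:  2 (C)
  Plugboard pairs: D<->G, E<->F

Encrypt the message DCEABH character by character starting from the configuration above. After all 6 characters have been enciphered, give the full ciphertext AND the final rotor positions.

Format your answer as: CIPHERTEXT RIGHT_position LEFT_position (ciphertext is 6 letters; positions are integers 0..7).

Answer: ABGBDC 1 3

Derivation:
Char 1 ('D'): step: R->4, L=2; D->plug->G->R->C->L->E->refl->C->L'->D->R'->A->plug->A
Char 2 ('C'): step: R->5, L=2; C->plug->C->R->G->L->A->refl->D->L'->E->R'->B->plug->B
Char 3 ('E'): step: R->6, L=2; E->plug->F->R->E->L->D->refl->A->L'->G->R'->D->plug->G
Char 4 ('A'): step: R->7, L=2; A->plug->A->R->E->L->D->refl->A->L'->G->R'->B->plug->B
Char 5 ('B'): step: R->0, L->3 (L advanced); B->plug->B->R->E->L->A->refl->D->L'->B->R'->G->plug->D
Char 6 ('H'): step: R->1, L=3; H->plug->H->R->E->L->A->refl->D->L'->B->R'->C->plug->C
Final: ciphertext=ABGBDC, RIGHT=1, LEFT=3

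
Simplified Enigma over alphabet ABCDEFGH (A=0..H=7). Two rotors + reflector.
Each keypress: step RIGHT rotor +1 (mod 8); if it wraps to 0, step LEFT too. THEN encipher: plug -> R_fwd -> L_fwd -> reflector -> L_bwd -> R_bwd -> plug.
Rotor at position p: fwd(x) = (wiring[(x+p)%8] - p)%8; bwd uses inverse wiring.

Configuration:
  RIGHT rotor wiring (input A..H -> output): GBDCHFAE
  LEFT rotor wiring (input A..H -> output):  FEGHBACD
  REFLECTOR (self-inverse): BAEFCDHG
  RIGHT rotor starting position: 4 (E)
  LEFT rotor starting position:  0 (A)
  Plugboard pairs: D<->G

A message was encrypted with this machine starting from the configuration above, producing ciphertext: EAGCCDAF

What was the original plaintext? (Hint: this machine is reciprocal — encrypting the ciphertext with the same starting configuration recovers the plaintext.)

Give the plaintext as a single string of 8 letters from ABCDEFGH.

Answer: DGAFAFDA

Derivation:
Char 1 ('E'): step: R->5, L=0; E->plug->E->R->E->L->B->refl->A->L'->F->R'->G->plug->D
Char 2 ('A'): step: R->6, L=0; A->plug->A->R->C->L->G->refl->H->L'->D->R'->D->plug->G
Char 3 ('G'): step: R->7, L=0; G->plug->D->R->E->L->B->refl->A->L'->F->R'->A->plug->A
Char 4 ('C'): step: R->0, L->1 (L advanced); C->plug->C->R->D->L->A->refl->B->L'->F->R'->F->plug->F
Char 5 ('C'): step: R->1, L=1; C->plug->C->R->B->L->F->refl->D->L'->A->R'->A->plug->A
Char 6 ('D'): step: R->2, L=1; D->plug->G->R->E->L->H->refl->G->L'->C->R'->F->plug->F
Char 7 ('A'): step: R->3, L=1; A->plug->A->R->H->L->E->refl->C->L'->G->R'->G->plug->D
Char 8 ('F'): step: R->4, L=1; F->plug->F->R->F->L->B->refl->A->L'->D->R'->A->plug->A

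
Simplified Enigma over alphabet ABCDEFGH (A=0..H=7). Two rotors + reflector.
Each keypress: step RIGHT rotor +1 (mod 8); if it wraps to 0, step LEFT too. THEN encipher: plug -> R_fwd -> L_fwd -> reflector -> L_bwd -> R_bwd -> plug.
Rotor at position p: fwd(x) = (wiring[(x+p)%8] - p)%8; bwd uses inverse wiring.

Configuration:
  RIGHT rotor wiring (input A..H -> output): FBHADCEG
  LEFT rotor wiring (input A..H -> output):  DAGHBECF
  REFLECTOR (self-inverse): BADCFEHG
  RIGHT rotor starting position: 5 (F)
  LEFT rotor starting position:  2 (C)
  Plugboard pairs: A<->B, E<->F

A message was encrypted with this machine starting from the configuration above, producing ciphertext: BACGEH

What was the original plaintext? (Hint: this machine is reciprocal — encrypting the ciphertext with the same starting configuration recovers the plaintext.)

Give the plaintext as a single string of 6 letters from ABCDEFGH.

Answer: HEGDHC

Derivation:
Char 1 ('B'): step: R->6, L=2; B->plug->A->R->G->L->B->refl->A->L'->E->R'->H->plug->H
Char 2 ('A'): step: R->7, L=2; A->plug->B->R->G->L->B->refl->A->L'->E->R'->F->plug->E
Char 3 ('C'): step: R->0, L->3 (L advanced); C->plug->C->R->H->L->D->refl->C->L'->E->R'->G->plug->G
Char 4 ('G'): step: R->1, L=3; G->plug->G->R->F->L->A->refl->B->L'->C->R'->D->plug->D
Char 5 ('E'): step: R->2, L=3; E->plug->F->R->E->L->C->refl->D->L'->H->R'->H->plug->H
Char 6 ('H'): step: R->3, L=3; H->plug->H->R->E->L->C->refl->D->L'->H->R'->C->plug->C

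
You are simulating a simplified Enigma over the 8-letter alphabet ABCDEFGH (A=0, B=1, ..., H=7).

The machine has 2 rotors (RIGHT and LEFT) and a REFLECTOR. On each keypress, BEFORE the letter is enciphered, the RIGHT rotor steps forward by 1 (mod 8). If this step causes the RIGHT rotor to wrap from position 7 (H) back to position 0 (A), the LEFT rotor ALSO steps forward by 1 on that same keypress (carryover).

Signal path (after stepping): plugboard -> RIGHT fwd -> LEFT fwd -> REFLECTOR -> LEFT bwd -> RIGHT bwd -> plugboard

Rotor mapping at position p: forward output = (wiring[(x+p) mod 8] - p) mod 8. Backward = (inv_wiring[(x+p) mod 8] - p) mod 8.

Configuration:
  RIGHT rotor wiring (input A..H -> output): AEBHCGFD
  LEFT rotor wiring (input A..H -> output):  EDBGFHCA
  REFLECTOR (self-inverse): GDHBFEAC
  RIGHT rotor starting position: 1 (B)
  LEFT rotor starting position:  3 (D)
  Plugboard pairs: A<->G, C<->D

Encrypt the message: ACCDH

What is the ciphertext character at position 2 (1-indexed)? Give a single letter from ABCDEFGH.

Char 1 ('A'): step: R->2, L=3; A->plug->G->R->G->L->A->refl->G->L'->H->R'->A->plug->G
Char 2 ('C'): step: R->3, L=3; C->plug->D->R->C->L->E->refl->F->L'->E->R'->A->plug->G

G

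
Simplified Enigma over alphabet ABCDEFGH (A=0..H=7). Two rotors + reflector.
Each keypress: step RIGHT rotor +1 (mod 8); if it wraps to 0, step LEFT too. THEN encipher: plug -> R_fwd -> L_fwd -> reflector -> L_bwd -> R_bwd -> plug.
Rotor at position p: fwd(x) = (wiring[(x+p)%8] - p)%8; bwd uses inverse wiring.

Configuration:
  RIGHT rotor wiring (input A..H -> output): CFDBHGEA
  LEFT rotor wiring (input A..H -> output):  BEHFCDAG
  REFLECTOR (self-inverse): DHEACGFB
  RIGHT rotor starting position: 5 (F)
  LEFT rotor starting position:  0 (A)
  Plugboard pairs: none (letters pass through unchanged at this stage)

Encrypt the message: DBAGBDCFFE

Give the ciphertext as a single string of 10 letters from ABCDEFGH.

Answer: FGGCGAGAED

Derivation:
Char 1 ('D'): step: R->6, L=0; D->plug->D->R->H->L->G->refl->F->L'->D->R'->F->plug->F
Char 2 ('B'): step: R->7, L=0; B->plug->B->R->D->L->F->refl->G->L'->H->R'->G->plug->G
Char 3 ('A'): step: R->0, L->1 (L advanced); A->plug->A->R->C->L->E->refl->C->L'->E->R'->G->plug->G
Char 4 ('G'): step: R->1, L=1; G->plug->G->R->H->L->A->refl->D->L'->A->R'->C->plug->C
Char 5 ('B'): step: R->2, L=1; B->plug->B->R->H->L->A->refl->D->L'->A->R'->G->plug->G
Char 6 ('D'): step: R->3, L=1; D->plug->D->R->B->L->G->refl->F->L'->G->R'->A->plug->A
Char 7 ('C'): step: R->4, L=1; C->plug->C->R->A->L->D->refl->A->L'->H->R'->G->plug->G
Char 8 ('F'): step: R->5, L=1; F->plug->F->R->G->L->F->refl->G->L'->B->R'->A->plug->A
Char 9 ('F'): step: R->6, L=1; F->plug->F->R->D->L->B->refl->H->L'->F->R'->E->plug->E
Char 10 ('E'): step: R->7, L=1; E->plug->E->R->C->L->E->refl->C->L'->E->R'->D->plug->D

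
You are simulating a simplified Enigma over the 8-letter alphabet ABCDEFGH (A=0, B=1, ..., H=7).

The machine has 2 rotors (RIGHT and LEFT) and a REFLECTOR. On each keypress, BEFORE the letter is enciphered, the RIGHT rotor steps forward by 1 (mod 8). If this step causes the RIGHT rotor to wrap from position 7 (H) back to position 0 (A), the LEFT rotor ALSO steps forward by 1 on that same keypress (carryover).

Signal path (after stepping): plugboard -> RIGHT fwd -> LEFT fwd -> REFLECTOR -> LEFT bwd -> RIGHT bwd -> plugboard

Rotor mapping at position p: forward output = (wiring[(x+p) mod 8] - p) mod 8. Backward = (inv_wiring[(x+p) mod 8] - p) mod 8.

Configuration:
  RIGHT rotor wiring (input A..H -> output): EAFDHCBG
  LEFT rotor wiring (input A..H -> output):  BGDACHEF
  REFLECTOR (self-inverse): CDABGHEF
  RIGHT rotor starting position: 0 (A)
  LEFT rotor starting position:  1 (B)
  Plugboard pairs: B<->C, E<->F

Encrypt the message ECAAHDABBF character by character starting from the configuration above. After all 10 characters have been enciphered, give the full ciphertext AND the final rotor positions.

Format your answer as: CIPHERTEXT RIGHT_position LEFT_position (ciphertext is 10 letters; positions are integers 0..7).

Char 1 ('E'): step: R->1, L=1; E->plug->F->R->A->L->F->refl->H->L'->C->R'->C->plug->B
Char 2 ('C'): step: R->2, L=1; C->plug->B->R->B->L->C->refl->A->L'->H->R'->E->plug->F
Char 3 ('A'): step: R->3, L=1; A->plug->A->R->A->L->F->refl->H->L'->C->R'->H->plug->H
Char 4 ('A'): step: R->4, L=1; A->plug->A->R->D->L->B->refl->D->L'->F->R'->C->plug->B
Char 5 ('H'): step: R->5, L=1; H->plug->H->R->C->L->H->refl->F->L'->A->R'->F->plug->E
Char 6 ('D'): step: R->6, L=1; D->plug->D->R->C->L->H->refl->F->L'->A->R'->B->plug->C
Char 7 ('A'): step: R->7, L=1; A->plug->A->R->H->L->A->refl->C->L'->B->R'->C->plug->B
Char 8 ('B'): step: R->0, L->2 (L advanced); B->plug->C->R->F->L->D->refl->B->L'->A->R'->B->plug->C
Char 9 ('B'): step: R->1, L=2; B->plug->C->R->C->L->A->refl->C->L'->E->R'->B->plug->C
Char 10 ('F'): step: R->2, L=2; F->plug->E->R->H->L->E->refl->G->L'->B->R'->B->plug->C
Final: ciphertext=BFHBECBCCC, RIGHT=2, LEFT=2

Answer: BFHBECBCCC 2 2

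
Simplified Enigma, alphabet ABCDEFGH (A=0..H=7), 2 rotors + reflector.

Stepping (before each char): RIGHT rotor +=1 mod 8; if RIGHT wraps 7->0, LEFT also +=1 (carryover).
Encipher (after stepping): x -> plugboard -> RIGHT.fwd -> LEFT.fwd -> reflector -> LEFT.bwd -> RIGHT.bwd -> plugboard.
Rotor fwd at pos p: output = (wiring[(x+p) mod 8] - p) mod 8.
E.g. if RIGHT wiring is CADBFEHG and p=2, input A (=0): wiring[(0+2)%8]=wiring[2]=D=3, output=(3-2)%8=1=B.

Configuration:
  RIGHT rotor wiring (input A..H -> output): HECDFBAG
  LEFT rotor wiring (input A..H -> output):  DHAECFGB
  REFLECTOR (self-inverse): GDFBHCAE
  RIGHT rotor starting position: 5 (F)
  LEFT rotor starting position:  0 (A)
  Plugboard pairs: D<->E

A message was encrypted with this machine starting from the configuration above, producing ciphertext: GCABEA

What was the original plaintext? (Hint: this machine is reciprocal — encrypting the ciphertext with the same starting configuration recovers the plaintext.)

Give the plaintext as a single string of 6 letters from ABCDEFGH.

Char 1 ('G'): step: R->6, L=0; G->plug->G->R->H->L->B->refl->D->L'->A->R'->B->plug->B
Char 2 ('C'): step: R->7, L=0; C->plug->C->R->F->L->F->refl->C->L'->E->R'->E->plug->D
Char 3 ('A'): step: R->0, L->1 (L advanced); A->plug->A->R->H->L->C->refl->F->L'->F->R'->E->plug->D
Char 4 ('B'): step: R->1, L=1; B->plug->B->R->B->L->H->refl->E->L'->E->R'->D->plug->E
Char 5 ('E'): step: R->2, L=1; E->plug->D->R->H->L->C->refl->F->L'->F->R'->G->plug->G
Char 6 ('A'): step: R->3, L=1; A->plug->A->R->A->L->G->refl->A->L'->G->R'->C->plug->C

Answer: BDDEGC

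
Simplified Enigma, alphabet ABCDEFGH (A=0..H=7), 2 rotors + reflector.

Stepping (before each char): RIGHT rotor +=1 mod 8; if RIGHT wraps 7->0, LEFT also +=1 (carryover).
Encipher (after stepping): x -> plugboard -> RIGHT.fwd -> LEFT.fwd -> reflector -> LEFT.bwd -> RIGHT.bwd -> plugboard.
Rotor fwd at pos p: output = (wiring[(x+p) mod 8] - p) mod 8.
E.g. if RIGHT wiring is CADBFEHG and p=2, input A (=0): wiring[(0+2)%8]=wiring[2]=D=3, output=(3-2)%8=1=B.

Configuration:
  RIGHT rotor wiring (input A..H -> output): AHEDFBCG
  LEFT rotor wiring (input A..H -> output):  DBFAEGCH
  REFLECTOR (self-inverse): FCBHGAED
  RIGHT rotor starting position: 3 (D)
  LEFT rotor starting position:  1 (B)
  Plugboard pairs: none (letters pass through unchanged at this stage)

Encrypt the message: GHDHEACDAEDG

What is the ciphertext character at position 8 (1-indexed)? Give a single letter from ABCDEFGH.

Char 1 ('G'): step: R->4, L=1; G->plug->G->R->A->L->A->refl->F->L'->E->R'->E->plug->E
Char 2 ('H'): step: R->5, L=1; H->plug->H->R->A->L->A->refl->F->L'->E->R'->A->plug->A
Char 3 ('D'): step: R->6, L=1; D->plug->D->R->B->L->E->refl->G->L'->G->R'->E->plug->E
Char 4 ('H'): step: R->7, L=1; H->plug->H->R->D->L->D->refl->H->L'->C->R'->G->plug->G
Char 5 ('E'): step: R->0, L->2 (L advanced); E->plug->E->R->F->L->F->refl->A->L'->E->R'->C->plug->C
Char 6 ('A'): step: R->1, L=2; A->plug->A->R->G->L->B->refl->C->L'->C->R'->C->plug->C
Char 7 ('C'): step: R->2, L=2; C->plug->C->R->D->L->E->refl->G->L'->B->R'->B->plug->B
Char 8 ('D'): step: R->3, L=2; D->plug->D->R->H->L->H->refl->D->L'->A->R'->A->plug->A

A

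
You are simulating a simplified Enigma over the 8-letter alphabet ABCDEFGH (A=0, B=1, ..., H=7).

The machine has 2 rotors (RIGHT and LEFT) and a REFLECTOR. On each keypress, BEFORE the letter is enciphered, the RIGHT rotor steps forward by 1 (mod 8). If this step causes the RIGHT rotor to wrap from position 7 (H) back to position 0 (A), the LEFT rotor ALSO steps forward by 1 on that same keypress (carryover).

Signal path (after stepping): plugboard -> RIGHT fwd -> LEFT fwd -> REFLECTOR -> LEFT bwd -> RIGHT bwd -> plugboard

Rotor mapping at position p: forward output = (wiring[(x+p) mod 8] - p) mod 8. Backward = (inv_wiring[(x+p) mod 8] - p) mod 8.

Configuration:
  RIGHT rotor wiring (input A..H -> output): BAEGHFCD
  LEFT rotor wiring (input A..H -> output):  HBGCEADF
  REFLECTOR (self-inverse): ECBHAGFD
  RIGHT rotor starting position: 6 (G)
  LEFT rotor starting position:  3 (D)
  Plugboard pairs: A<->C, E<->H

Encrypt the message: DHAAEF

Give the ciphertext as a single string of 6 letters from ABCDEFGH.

Answer: EFCGHE

Derivation:
Char 1 ('D'): step: R->7, L=3; D->plug->D->R->F->L->E->refl->A->L'->D->R'->H->plug->E
Char 2 ('H'): step: R->0, L->4 (L advanced); H->plug->E->R->H->L->G->refl->F->L'->F->R'->F->plug->F
Char 3 ('A'): step: R->1, L=4; A->plug->C->R->F->L->F->refl->G->L'->H->R'->A->plug->C
Char 4 ('A'): step: R->2, L=4; A->plug->C->R->F->L->F->refl->G->L'->H->R'->G->plug->G
Char 5 ('E'): step: R->3, L=4; E->plug->H->R->B->L->E->refl->A->L'->A->R'->E->plug->H
Char 6 ('F'): step: R->4, L=4; F->plug->F->R->E->L->D->refl->H->L'->C->R'->H->plug->E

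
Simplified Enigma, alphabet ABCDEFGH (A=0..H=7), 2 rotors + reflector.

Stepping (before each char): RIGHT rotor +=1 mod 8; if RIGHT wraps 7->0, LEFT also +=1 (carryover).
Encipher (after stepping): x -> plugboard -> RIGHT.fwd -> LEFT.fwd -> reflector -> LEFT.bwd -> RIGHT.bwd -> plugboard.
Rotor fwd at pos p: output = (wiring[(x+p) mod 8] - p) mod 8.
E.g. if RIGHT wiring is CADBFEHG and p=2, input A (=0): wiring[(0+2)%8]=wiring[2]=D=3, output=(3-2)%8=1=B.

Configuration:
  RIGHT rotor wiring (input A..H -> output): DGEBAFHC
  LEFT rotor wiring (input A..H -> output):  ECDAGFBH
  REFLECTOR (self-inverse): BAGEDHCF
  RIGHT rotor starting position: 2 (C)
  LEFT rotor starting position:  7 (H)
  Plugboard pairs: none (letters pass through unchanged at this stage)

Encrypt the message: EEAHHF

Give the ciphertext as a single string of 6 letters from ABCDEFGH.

Char 1 ('E'): step: R->3, L=7; E->plug->E->R->H->L->C->refl->G->L'->G->R'->A->plug->A
Char 2 ('E'): step: R->4, L=7; E->plug->E->R->H->L->C->refl->G->L'->G->R'->D->plug->D
Char 3 ('A'): step: R->5, L=7; A->plug->A->R->A->L->A->refl->B->L'->E->R'->G->plug->G
Char 4 ('H'): step: R->6, L=7; H->plug->H->R->H->L->C->refl->G->L'->G->R'->E->plug->E
Char 5 ('H'): step: R->7, L=7; H->plug->H->R->A->L->A->refl->B->L'->E->R'->B->plug->B
Char 6 ('F'): step: R->0, L->0 (L advanced); F->plug->F->R->F->L->F->refl->H->L'->H->R'->G->plug->G

Answer: ADGEBG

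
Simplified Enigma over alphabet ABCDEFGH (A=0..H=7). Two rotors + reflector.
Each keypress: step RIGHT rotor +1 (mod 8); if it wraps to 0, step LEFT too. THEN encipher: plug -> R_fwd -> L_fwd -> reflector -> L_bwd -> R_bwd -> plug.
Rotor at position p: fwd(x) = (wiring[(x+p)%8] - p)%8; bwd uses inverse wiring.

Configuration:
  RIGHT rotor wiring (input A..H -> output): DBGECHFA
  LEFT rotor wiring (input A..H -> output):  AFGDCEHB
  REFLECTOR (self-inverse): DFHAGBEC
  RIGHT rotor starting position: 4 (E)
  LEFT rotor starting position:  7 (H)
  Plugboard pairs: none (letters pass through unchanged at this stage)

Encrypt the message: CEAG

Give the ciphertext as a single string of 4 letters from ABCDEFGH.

Answer: BDHE

Derivation:
Char 1 ('C'): step: R->5, L=7; C->plug->C->R->D->L->H->refl->C->L'->A->R'->B->plug->B
Char 2 ('E'): step: R->6, L=7; E->plug->E->R->A->L->C->refl->H->L'->D->R'->D->plug->D
Char 3 ('A'): step: R->7, L=7; A->plug->A->R->B->L->B->refl->F->L'->G->R'->H->plug->H
Char 4 ('G'): step: R->0, L->0 (L advanced); G->plug->G->R->F->L->E->refl->G->L'->C->R'->E->plug->E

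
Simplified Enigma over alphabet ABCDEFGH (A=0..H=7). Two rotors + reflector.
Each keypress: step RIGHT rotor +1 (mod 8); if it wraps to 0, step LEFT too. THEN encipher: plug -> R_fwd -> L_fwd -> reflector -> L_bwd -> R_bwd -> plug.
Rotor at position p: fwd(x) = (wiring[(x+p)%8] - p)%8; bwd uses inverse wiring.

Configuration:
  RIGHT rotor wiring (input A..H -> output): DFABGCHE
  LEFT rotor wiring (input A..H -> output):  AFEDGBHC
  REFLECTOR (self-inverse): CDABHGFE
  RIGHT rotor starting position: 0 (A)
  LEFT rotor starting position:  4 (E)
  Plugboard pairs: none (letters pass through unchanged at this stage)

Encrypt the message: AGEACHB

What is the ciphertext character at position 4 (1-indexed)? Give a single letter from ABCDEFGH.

Char 1 ('A'): step: R->1, L=4; A->plug->A->R->E->L->E->refl->H->L'->H->R'->B->plug->B
Char 2 ('G'): step: R->2, L=4; G->plug->G->R->B->L->F->refl->G->L'->D->R'->H->plug->H
Char 3 ('E'): step: R->3, L=4; E->plug->E->R->B->L->F->refl->G->L'->D->R'->B->plug->B
Char 4 ('A'): step: R->4, L=4; A->plug->A->R->C->L->D->refl->B->L'->F->R'->H->plug->H

H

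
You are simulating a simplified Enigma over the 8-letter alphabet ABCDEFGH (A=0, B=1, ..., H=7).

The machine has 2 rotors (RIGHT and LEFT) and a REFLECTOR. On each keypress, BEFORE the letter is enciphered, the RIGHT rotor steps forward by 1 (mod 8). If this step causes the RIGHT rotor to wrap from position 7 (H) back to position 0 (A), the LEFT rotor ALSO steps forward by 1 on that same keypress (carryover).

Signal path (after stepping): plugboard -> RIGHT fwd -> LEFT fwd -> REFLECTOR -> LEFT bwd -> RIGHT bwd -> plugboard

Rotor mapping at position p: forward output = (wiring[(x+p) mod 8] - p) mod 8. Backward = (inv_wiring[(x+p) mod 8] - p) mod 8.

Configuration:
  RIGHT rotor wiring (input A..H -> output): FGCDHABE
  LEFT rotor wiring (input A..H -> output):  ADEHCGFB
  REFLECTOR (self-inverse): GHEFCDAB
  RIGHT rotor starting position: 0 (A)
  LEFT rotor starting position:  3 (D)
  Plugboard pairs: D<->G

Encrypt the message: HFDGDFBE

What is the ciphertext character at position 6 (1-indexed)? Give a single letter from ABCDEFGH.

Char 1 ('H'): step: R->1, L=3; H->plug->H->R->E->L->G->refl->A->L'->G->R'->D->plug->G
Char 2 ('F'): step: R->2, L=3; F->plug->F->R->C->L->D->refl->F->L'->F->R'->C->plug->C
Char 3 ('D'): step: R->3, L=3; D->plug->G->R->D->L->C->refl->E->L'->A->R'->A->plug->A
Char 4 ('G'): step: R->4, L=3; G->plug->D->R->A->L->E->refl->C->L'->D->R'->A->plug->A
Char 5 ('D'): step: R->5, L=3; D->plug->G->R->G->L->A->refl->G->L'->E->R'->B->plug->B
Char 6 ('F'): step: R->6, L=3; F->plug->F->R->F->L->F->refl->D->L'->C->R'->H->plug->H

H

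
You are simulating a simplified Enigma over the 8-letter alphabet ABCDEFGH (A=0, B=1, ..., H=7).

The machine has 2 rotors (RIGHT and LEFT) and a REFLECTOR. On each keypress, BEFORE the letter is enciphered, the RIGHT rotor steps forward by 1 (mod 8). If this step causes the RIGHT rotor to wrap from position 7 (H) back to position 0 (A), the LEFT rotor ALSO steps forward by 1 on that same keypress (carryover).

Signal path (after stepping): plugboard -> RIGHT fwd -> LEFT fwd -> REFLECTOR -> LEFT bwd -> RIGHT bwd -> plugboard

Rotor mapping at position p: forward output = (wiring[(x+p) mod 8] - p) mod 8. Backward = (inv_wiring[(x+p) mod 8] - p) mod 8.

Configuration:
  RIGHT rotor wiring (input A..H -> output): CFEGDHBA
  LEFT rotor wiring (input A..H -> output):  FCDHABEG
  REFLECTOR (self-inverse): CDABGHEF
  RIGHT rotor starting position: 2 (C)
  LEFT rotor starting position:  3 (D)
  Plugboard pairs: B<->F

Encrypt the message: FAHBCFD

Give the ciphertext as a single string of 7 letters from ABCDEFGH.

Char 1 ('F'): step: R->3, L=3; F->plug->B->R->A->L->E->refl->G->L'->C->R'->G->plug->G
Char 2 ('A'): step: R->4, L=3; A->plug->A->R->H->L->A->refl->C->L'->F->R'->C->plug->C
Char 3 ('H'): step: R->5, L=3; H->plug->H->R->G->L->H->refl->F->L'->B->R'->G->plug->G
Char 4 ('B'): step: R->6, L=3; B->plug->F->R->A->L->E->refl->G->L'->C->R'->B->plug->F
Char 5 ('C'): step: R->7, L=3; C->plug->C->R->G->L->H->refl->F->L'->B->R'->A->plug->A
Char 6 ('F'): step: R->0, L->4 (L advanced); F->plug->B->R->F->L->G->refl->E->L'->A->R'->H->plug->H
Char 7 ('D'): step: R->1, L=4; D->plug->D->R->C->L->A->refl->C->L'->D->R'->B->plug->F

Answer: GCGFAHF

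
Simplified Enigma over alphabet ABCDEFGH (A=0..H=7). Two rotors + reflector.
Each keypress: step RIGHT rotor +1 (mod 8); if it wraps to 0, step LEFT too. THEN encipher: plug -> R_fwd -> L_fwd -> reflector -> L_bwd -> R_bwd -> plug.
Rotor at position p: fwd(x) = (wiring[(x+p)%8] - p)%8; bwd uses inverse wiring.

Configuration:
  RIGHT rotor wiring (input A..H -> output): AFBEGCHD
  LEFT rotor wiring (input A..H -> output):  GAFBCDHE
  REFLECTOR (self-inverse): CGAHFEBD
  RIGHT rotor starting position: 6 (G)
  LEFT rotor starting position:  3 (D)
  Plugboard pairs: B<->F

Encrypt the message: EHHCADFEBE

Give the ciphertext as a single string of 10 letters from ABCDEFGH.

Char 1 ('E'): step: R->7, L=3; E->plug->E->R->F->L->D->refl->H->L'->B->R'->B->plug->F
Char 2 ('H'): step: R->0, L->4 (L advanced); H->plug->H->R->D->L->A->refl->C->L'->E->R'->D->plug->D
Char 3 ('H'): step: R->1, L=4; H->plug->H->R->H->L->F->refl->E->L'->F->R'->D->plug->D
Char 4 ('C'): step: R->2, L=4; C->plug->C->R->E->L->C->refl->A->L'->D->R'->H->plug->H
Char 5 ('A'): step: R->3, L=4; A->plug->A->R->B->L->H->refl->D->L'->C->R'->G->plug->G
Char 6 ('D'): step: R->4, L=4; D->plug->D->R->H->L->F->refl->E->L'->F->R'->G->plug->G
Char 7 ('F'): step: R->5, L=4; F->plug->B->R->C->L->D->refl->H->L'->B->R'->H->plug->H
Char 8 ('E'): step: R->6, L=4; E->plug->E->R->D->L->A->refl->C->L'->E->R'->H->plug->H
Char 9 ('B'): step: R->7, L=4; B->plug->F->R->H->L->F->refl->E->L'->F->R'->E->plug->E
Char 10 ('E'): step: R->0, L->5 (L advanced); E->plug->E->R->G->L->E->refl->F->L'->H->R'->G->plug->G

Answer: FDDHGGHHEG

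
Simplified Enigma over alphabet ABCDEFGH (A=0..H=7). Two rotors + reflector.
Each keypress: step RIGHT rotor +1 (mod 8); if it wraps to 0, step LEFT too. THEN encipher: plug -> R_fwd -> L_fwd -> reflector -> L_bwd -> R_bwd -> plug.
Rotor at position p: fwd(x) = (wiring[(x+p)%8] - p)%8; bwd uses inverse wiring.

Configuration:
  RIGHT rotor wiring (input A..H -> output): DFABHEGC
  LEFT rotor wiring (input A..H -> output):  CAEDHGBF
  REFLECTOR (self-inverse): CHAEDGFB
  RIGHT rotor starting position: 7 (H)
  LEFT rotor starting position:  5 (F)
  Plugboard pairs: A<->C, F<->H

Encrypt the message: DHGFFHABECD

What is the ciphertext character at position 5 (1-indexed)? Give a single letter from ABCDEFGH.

Char 1 ('D'): step: R->0, L->6 (L advanced); D->plug->D->R->B->L->H->refl->B->L'->G->R'->G->plug->G
Char 2 ('H'): step: R->1, L=6; H->plug->F->R->F->L->F->refl->G->L'->E->R'->A->plug->C
Char 3 ('G'): step: R->2, L=6; G->plug->G->R->B->L->H->refl->B->L'->G->R'->A->plug->C
Char 4 ('F'): step: R->3, L=6; F->plug->H->R->F->L->F->refl->G->L'->E->R'->B->plug->B
Char 5 ('F'): step: R->4, L=6; F->plug->H->R->F->L->F->refl->G->L'->E->R'->G->plug->G

G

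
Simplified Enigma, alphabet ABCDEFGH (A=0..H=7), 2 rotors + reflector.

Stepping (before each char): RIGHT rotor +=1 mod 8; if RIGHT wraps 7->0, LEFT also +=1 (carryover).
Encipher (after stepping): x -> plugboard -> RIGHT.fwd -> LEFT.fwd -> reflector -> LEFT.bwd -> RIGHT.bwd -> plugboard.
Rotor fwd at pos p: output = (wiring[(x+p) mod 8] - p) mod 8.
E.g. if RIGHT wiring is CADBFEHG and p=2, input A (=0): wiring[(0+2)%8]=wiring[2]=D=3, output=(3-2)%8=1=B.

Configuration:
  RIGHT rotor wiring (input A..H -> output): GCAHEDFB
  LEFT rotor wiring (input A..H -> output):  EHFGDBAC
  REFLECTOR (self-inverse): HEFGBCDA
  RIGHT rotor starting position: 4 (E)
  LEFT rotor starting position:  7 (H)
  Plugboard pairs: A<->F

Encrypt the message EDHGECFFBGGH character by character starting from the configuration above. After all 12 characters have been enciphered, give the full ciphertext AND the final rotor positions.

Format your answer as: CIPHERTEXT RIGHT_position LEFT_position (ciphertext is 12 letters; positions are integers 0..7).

Answer: HEDCBAADEACF 0 1

Derivation:
Char 1 ('E'): step: R->5, L=7; E->plug->E->R->F->L->E->refl->B->L'->H->R'->H->plug->H
Char 2 ('D'): step: R->6, L=7; D->plug->D->R->E->L->H->refl->A->L'->C->R'->E->plug->E
Char 3 ('H'): step: R->7, L=7; H->plug->H->R->G->L->C->refl->F->L'->B->R'->D->plug->D
Char 4 ('G'): step: R->0, L->0 (L advanced); G->plug->G->R->F->L->B->refl->E->L'->A->R'->C->plug->C
Char 5 ('E'): step: R->1, L=0; E->plug->E->R->C->L->F->refl->C->L'->H->R'->B->plug->B
Char 6 ('C'): step: R->2, L=0; C->plug->C->R->C->L->F->refl->C->L'->H->R'->F->plug->A
Char 7 ('F'): step: R->3, L=0; F->plug->A->R->E->L->D->refl->G->L'->D->R'->F->plug->A
Char 8 ('F'): step: R->4, L=0; F->plug->A->R->A->L->E->refl->B->L'->F->R'->D->plug->D
Char 9 ('B'): step: R->5, L=0; B->plug->B->R->A->L->E->refl->B->L'->F->R'->E->plug->E
Char 10 ('G'): step: R->6, L=0; G->plug->G->R->G->L->A->refl->H->L'->B->R'->F->plug->A
Char 11 ('G'): step: R->7, L=0; G->plug->G->R->E->L->D->refl->G->L'->D->R'->C->plug->C
Char 12 ('H'): step: R->0, L->1 (L advanced); H->plug->H->R->B->L->E->refl->B->L'->G->R'->A->plug->F
Final: ciphertext=HEDCBAADEACF, RIGHT=0, LEFT=1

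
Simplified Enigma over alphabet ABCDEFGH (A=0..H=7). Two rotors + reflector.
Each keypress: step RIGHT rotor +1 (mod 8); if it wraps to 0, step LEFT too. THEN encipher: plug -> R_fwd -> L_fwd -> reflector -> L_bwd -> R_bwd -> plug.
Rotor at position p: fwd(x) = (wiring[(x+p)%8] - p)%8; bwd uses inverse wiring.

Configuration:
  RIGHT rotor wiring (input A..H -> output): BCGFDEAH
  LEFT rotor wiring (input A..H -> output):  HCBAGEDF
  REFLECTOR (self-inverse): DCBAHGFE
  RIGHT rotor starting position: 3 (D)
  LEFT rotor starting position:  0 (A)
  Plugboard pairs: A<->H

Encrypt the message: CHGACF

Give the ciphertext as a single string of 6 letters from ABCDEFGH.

Char 1 ('C'): step: R->4, L=0; C->plug->C->R->E->L->G->refl->F->L'->H->R'->A->plug->H
Char 2 ('H'): step: R->5, L=0; H->plug->A->R->H->L->F->refl->G->L'->E->R'->D->plug->D
Char 3 ('G'): step: R->6, L=0; G->plug->G->R->F->L->E->refl->H->L'->A->R'->E->plug->E
Char 4 ('A'): step: R->7, L=0; A->plug->H->R->B->L->C->refl->B->L'->C->R'->B->plug->B
Char 5 ('C'): step: R->0, L->1 (L advanced); C->plug->C->R->G->L->E->refl->H->L'->C->R'->B->plug->B
Char 6 ('F'): step: R->1, L=1; F->plug->F->R->H->L->G->refl->F->L'->D->R'->E->plug->E

Answer: HDEBBE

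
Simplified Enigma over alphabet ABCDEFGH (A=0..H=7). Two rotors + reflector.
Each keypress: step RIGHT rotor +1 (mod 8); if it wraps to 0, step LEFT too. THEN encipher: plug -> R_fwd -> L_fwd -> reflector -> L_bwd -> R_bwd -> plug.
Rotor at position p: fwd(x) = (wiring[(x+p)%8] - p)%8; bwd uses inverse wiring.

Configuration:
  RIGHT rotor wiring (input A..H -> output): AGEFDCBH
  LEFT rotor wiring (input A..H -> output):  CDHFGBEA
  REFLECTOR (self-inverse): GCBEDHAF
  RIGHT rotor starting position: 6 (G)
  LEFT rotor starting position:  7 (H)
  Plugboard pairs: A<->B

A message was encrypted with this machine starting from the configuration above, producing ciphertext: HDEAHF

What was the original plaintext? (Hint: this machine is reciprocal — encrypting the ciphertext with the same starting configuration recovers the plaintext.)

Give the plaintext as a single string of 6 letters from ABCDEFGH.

Answer: ABGBDD

Derivation:
Char 1 ('H'): step: R->7, L=7; H->plug->H->R->C->L->E->refl->D->L'->B->R'->B->plug->A
Char 2 ('D'): step: R->0, L->0 (L advanced); D->plug->D->R->F->L->B->refl->C->L'->A->R'->A->plug->B
Char 3 ('E'): step: R->1, L=0; E->plug->E->R->B->L->D->refl->E->L'->G->R'->G->plug->G
Char 4 ('A'): step: R->2, L=0; A->plug->B->R->D->L->F->refl->H->L'->C->R'->A->plug->B
Char 5 ('H'): step: R->3, L=0; H->plug->H->R->B->L->D->refl->E->L'->G->R'->D->plug->D
Char 6 ('F'): step: R->4, L=0; F->plug->F->R->C->L->H->refl->F->L'->D->R'->D->plug->D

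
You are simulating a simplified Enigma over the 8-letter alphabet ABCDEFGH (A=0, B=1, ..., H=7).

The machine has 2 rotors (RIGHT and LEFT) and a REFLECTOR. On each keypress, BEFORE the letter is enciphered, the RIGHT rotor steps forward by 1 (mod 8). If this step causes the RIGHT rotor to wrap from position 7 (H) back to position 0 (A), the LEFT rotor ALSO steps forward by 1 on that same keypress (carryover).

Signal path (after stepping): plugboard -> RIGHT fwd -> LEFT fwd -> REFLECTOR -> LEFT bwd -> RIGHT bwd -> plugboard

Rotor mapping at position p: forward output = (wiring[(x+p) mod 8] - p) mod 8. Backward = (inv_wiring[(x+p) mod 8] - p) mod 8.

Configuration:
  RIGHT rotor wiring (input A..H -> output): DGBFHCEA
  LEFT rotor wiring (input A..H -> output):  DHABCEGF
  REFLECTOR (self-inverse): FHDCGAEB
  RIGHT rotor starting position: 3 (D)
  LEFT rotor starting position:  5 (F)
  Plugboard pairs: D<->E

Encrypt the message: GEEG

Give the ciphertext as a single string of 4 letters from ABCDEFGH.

Answer: ECGD

Derivation:
Char 1 ('G'): step: R->4, L=5; G->plug->G->R->F->L->D->refl->C->L'->E->R'->D->plug->E
Char 2 ('E'): step: R->5, L=5; E->plug->D->R->G->L->E->refl->G->L'->D->R'->C->plug->C
Char 3 ('E'): step: R->6, L=5; E->plug->D->R->A->L->H->refl->B->L'->B->R'->G->plug->G
Char 4 ('G'): step: R->7, L=5; G->plug->G->R->D->L->G->refl->E->L'->G->R'->E->plug->D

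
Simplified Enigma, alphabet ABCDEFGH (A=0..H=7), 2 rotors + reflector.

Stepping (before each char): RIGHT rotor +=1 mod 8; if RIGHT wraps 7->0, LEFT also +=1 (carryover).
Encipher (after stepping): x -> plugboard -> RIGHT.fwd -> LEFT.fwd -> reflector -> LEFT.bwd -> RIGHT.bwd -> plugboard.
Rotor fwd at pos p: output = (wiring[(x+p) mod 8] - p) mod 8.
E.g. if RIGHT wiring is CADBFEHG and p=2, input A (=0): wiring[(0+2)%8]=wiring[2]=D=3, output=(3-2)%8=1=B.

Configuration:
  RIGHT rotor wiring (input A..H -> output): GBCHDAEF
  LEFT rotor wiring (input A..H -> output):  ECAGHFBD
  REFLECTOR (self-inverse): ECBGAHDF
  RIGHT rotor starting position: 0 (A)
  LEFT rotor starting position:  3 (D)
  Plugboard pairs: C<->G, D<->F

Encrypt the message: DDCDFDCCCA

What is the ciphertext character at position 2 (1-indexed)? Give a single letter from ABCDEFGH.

Char 1 ('D'): step: R->1, L=3; D->plug->F->R->D->L->G->refl->D->L'->A->R'->A->plug->A
Char 2 ('D'): step: R->2, L=3; D->plug->F->R->D->L->G->refl->D->L'->A->R'->A->plug->A

A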